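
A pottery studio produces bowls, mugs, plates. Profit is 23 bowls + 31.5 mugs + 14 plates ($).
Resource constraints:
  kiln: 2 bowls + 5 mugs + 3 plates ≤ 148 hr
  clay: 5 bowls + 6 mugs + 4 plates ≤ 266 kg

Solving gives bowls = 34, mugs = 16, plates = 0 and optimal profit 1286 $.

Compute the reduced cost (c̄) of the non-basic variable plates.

Check each constraint at x*: kiln 148/148 (tight); clay 266/266 (tight).
Dual feasibility on the basic columns requires 2·y_kiln + 5·y_clay = 23, 5·y_kiln + 6·y_clay = 31.5.
Solving: y_kiln = 1.5, y_clay = 4.
Reduced cost of plates: c₃ − yᵀa₃ = 14 − (1.5·3 + 4·4) = 14 − 20.5 = -6.5.

-6.5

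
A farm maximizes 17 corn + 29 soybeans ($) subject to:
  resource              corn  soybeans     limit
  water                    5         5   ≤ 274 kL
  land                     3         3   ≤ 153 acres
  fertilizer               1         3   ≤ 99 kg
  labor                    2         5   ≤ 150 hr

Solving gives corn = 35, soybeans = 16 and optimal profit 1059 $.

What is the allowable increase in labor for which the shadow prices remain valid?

24

Binding constraints: land, labor. The basis is B = [[3,3],[2,5]] with det 9.
Per unit increase in labor, x* moves by d = (-0.3333, 0.3333).
The basis stays optimal until fertilizer becomes binding; allowable increase = 24 hr.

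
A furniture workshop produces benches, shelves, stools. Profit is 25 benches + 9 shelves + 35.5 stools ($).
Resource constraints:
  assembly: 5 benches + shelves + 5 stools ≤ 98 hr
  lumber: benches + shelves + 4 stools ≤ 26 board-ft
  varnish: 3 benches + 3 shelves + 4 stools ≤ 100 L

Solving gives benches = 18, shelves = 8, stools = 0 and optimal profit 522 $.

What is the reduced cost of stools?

-4.5

Check each constraint at x*: assembly 98/98 (tight); lumber 26/26 (tight); varnish 78/100 (slack 22).
Since varnish is not tight, its dual is 0.
The binding rows give the dual system: 5·y_assembly + 1·y_lumber = 25 and 1·y_assembly + 1·y_lumber = 9.
This yields shadow prices y_assembly = 4, y_lumber = 5.
Reduced cost of stools: c₃ − yᵀa₃ = 35.5 − (4·5 + 5·4) = 35.5 − 40 = -4.5.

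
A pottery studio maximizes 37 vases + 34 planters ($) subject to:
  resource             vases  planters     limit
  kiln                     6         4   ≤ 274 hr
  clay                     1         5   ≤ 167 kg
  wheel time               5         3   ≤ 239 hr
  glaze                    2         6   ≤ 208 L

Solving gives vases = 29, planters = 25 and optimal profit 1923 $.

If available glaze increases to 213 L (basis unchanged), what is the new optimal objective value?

1933

At the optimum: kiln uses 274 of 274 (binding); clay uses 154 of 167 (slack = 13); wheel time uses 220 of 239 (slack = 19); glaze uses 208 of 208 (binding).
Slack constraints have shadow price 0 (complementary slackness).
From A_Bᵀ y = c: 6·y_kiln + 2·y_glaze = 37; 4·y_kiln + 6·y_glaze = 34.
→ y_kiln = 5.5 and y_glaze = 2.
Δz = y_glaze·Δb = 2 × (5) = 10, so new z* = 1923 + 10 = 1933.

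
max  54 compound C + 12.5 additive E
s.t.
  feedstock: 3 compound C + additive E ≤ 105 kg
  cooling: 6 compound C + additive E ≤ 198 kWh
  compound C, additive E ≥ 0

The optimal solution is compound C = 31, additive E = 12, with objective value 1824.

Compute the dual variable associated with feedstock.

7

Both feedstock and cooling are binding at x*.
The binding rows give the dual system: 3·y_feedstock + 6·y_cooling = 54 and 1·y_feedstock + 1·y_cooling = 12.5.
→ y_feedstock = 7 and y_cooling = 5.5.
Shadow price of feedstock = 7.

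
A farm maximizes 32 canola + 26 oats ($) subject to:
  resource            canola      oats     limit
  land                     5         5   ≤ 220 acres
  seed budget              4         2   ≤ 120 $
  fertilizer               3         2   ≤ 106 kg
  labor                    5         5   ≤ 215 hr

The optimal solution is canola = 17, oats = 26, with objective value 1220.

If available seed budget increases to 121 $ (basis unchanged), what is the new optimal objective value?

1223

Check each constraint at x*: land 215/220 (slack 5); seed budget 120/120 (tight); fertilizer 103/106 (slack 3); labor 215/215 (tight).
By complementary slackness, y = 0 for the non-binding constraints.
Dual feasibility on the basic columns requires 4·y_seed budget + 5·y_labor = 32, 2·y_seed budget + 5·y_labor = 26.
Solving: y_seed budget = 3, y_labor = 4.
Δz = y_seed budget·Δb = 3 × (1) = 3, so new z* = 1220 + 3 = 1223.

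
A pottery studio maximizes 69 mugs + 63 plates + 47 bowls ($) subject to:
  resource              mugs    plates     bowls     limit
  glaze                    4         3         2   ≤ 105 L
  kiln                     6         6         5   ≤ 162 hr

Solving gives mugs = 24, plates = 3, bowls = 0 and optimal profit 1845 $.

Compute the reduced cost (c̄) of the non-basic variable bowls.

At the optimum: glaze uses 105 of 105 (binding); kiln uses 162 of 162 (binding).
The binding rows give the dual system: 4·y_glaze + 6·y_kiln = 69 and 3·y_glaze + 6·y_kiln = 63.
Solving: y_glaze = 6, y_kiln = 7.5.
Reduced cost of bowls: c₃ − yᵀa₃ = 47 − (6·2 + 7.5·5) = 47 − 49.5 = -2.5.

-2.5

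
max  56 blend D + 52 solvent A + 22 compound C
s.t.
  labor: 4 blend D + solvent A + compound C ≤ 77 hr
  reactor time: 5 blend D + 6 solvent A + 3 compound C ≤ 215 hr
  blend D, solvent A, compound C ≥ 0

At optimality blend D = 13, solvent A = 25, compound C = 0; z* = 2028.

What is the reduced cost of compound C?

-6

Check each constraint at x*: labor 77/77 (tight); reactor time 215/215 (tight).
The binding rows give the dual system: 4·y_labor + 5·y_reactor time = 56 and 1·y_labor + 6·y_reactor time = 52.
Solving: y_labor = 4, y_reactor time = 8.
Reduced cost of compound C: c₃ − yᵀa₃ = 22 − (4·1 + 8·3) = 22 − 28 = -6.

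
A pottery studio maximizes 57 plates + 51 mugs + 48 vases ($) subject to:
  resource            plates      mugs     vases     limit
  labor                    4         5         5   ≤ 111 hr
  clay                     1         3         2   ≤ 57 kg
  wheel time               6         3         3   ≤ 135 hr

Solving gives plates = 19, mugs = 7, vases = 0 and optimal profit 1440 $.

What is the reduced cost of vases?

At the optimum: labor uses 111 of 111 (binding); clay uses 40 of 57 (slack = 17); wheel time uses 135 of 135 (binding).
Since clay is not tight, its dual is 0.
Dual feasibility on the basic columns requires 4·y_labor + 6·y_wheel time = 57, 5·y_labor + 3·y_wheel time = 51.
Solving: y_labor = 7.5, y_wheel time = 4.5.
Reduced cost of vases: c₃ − yᵀa₃ = 48 − (7.5·5 + 4.5·3) = 48 − 51 = -3.

-3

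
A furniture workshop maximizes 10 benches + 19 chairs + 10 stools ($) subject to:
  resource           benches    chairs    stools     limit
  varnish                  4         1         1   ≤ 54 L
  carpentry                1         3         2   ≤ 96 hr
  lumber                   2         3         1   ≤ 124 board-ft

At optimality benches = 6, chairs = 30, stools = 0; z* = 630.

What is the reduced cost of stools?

-3

Binding: varnish and carpentry. Non-binding: lumber (22 unused).
By complementary slackness, y = 0 for the non-binding constraint.
Dual feasibility on the basic columns requires 4·y_varnish + 1·y_carpentry = 10, 1·y_varnish + 3·y_carpentry = 19.
→ y_varnish = 1 and y_carpentry = 6.
Reduced cost of stools: c₃ − yᵀa₃ = 10 − (1·1 + 6·2) = 10 − 13 = -3.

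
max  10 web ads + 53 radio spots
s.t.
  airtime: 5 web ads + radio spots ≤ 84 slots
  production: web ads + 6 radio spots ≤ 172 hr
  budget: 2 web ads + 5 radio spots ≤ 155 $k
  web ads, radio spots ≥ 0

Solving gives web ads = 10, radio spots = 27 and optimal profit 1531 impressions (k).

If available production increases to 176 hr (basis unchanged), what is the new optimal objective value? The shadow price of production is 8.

Δb = 4, so new z* = 1531 + (8)·(4) = 1531 + 32 = 1563.

1563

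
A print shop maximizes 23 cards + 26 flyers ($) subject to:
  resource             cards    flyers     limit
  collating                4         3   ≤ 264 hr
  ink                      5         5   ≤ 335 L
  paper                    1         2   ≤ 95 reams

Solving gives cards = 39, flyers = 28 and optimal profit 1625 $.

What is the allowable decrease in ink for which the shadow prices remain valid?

97.5

Binding constraints: ink, paper. The basis is B = [[5,5],[1,2]] with det 5.
Per unit decrease in ink, x* moves by d = (-0.4, 0.2).
The basis stays optimal until cards reaches 0; allowable decrease = 97.5 L.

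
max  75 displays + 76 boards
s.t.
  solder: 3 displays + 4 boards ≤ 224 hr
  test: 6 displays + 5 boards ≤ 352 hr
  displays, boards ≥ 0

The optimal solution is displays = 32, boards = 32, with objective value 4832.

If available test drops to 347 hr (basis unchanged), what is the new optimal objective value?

Check each constraint at x*: solder 224/224 (tight); test 352/352 (tight).
Dual feasibility on the basic columns requires 3·y_solder + 6·y_test = 75, 4·y_solder + 5·y_test = 76.
→ y_solder = 9 and y_test = 8.
Δz = y_test·Δb = 8 × (-5) = -40, so new z* = 4832 − 40 = 4792.

4792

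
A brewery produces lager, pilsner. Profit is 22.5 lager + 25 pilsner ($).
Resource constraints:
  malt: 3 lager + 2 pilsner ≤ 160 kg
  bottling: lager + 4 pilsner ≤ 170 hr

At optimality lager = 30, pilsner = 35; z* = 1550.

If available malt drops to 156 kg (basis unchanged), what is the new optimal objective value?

Check each constraint at x*: malt 160/160 (tight); bottling 170/170 (tight).
The binding rows give the dual system: 3·y_malt + 1·y_bottling = 22.5 and 2·y_malt + 4·y_bottling = 25.
This yields shadow prices y_malt = 6.5, y_bottling = 3.
Δz = y_malt·Δb = 6.5 × (-4) = -26, so new z* = 1550 − 26 = 1524.

1524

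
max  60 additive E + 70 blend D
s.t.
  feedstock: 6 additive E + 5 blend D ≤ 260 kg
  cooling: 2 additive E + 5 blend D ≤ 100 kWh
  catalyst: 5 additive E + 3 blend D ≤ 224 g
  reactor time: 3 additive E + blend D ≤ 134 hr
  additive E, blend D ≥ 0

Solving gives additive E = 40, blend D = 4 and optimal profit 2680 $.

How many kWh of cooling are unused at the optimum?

cooling used = 2·40 + 5·4 = 100; slack = 100 − 100 = 0.

0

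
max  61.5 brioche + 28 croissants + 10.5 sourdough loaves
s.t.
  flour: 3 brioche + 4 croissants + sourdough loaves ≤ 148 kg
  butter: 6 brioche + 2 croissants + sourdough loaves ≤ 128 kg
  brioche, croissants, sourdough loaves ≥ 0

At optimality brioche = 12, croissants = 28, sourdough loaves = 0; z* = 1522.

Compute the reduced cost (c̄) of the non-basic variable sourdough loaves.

At the optimum: flour uses 148 of 148 (binding); butter uses 128 of 128 (binding).
The binding rows give the dual system: 3·y_flour + 6·y_butter = 61.5 and 4·y_flour + 2·y_butter = 28.
Solving: y_flour = 2.5, y_butter = 9.
Reduced cost of sourdough loaves: c₃ − yᵀa₃ = 10.5 − (2.5·1 + 9·1) = 10.5 − 11.5 = -1.

-1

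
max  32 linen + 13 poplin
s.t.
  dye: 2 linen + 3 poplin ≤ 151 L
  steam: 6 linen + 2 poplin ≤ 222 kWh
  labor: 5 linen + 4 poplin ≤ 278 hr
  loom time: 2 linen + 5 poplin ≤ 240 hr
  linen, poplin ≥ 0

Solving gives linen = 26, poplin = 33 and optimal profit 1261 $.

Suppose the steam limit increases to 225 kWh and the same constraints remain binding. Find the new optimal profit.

1276

At the optimum: dye uses 151 of 151 (binding); steam uses 222 of 222 (binding); labor uses 262 of 278 (slack = 16); loom time uses 217 of 240 (slack = 23).
Slack constraints have shadow price 0 (complementary slackness).
From A_Bᵀ y = c: 2·y_dye + 6·y_steam = 32; 3·y_dye + 2·y_steam = 13.
This yields shadow prices y_dye = 1, y_steam = 5.
Δz = y_steam·Δb = 5 × (3) = 15, so new z* = 1261 + 15 = 1276.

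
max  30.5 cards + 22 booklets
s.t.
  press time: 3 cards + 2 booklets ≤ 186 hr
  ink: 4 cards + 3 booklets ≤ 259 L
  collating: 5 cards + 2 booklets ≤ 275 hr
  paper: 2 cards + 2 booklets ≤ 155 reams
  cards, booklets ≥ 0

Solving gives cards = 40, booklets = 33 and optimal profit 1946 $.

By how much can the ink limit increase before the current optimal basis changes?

4.5

Binding constraints: press time, ink. The basis is B = [[3,2],[4,3]] with det 1.
Per unit increase in ink, x* moves by d = (-2, 3).
The basis stays optimal until paper becomes binding; allowable increase = 4.5 L.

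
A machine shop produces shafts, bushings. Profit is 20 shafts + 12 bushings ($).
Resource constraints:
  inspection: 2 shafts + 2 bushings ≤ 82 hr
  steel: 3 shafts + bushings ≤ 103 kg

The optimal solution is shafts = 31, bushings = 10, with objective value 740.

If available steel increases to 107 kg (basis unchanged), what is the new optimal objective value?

756

Both inspection and steel are binding at x*.
The binding rows give the dual system: 2·y_inspection + 3·y_steel = 20 and 2·y_inspection + 1·y_steel = 12.
→ y_inspection = 4 and y_steel = 4.
Δz = y_steel·Δb = 4 × (4) = 16, so new z* = 740 + 16 = 756.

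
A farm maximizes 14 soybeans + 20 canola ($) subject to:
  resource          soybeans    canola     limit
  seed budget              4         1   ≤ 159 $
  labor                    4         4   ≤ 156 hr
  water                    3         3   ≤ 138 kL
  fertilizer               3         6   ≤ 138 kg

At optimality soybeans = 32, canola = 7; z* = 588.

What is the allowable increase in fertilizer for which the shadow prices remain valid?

96

Binding constraints: labor, fertilizer. The basis is B = [[4,4],[3,6]] with det 12.
Per unit increase in fertilizer, x* moves by d = (-0.3333, 0.3333).
The basis stays optimal until soybeans reaches 0; allowable increase = 96 kg.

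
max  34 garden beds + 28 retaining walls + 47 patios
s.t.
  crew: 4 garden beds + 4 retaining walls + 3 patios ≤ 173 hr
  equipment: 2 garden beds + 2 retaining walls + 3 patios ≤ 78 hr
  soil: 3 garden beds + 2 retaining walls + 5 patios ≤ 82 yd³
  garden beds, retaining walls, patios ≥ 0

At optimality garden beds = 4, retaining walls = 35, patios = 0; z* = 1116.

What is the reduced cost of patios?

-7

At the optimum: crew uses 156 of 173 (slack = 17); equipment uses 78 of 78 (binding); soil uses 82 of 82 (binding).
By complementary slackness, y = 0 for the non-binding constraint.
From A_Bᵀ y = c: 2·y_equipment + 3·y_soil = 34; 2·y_equipment + 2·y_soil = 28.
→ y_equipment = 8 and y_soil = 6.
Reduced cost of patios: c₃ − yᵀa₃ = 47 − (8·3 + 6·5) = 47 − 54 = -7.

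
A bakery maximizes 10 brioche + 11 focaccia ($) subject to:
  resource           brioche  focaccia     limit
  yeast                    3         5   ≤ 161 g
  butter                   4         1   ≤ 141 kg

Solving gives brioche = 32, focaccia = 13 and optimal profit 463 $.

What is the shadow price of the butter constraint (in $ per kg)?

At the optimum: yeast uses 161 of 161 (binding); butter uses 141 of 141 (binding).
From A_Bᵀ y = c: 3·y_yeast + 4·y_butter = 10; 5·y_yeast + 1·y_butter = 11.
This yields shadow prices y_yeast = 2, y_butter = 1.
Shadow price of butter = 1.

1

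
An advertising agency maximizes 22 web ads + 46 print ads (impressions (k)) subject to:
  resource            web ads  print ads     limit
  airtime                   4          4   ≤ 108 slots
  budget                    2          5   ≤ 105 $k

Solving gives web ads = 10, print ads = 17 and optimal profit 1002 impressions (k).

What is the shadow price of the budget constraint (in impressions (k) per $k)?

Both airtime and budget are binding at x*.
From A_Bᵀ y = c: 4·y_airtime + 2·y_budget = 22; 4·y_airtime + 5·y_budget = 46.
→ y_airtime = 1.5 and y_budget = 8.
Shadow price of budget = 8.

8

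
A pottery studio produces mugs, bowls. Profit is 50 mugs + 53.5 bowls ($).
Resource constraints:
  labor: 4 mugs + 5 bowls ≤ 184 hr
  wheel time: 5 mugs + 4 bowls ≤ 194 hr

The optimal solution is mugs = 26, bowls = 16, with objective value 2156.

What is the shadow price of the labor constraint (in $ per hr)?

7.5

Check each constraint at x*: labor 184/184 (tight); wheel time 194/194 (tight).
Dual feasibility on the basic columns requires 4·y_labor + 5·y_wheel time = 50, 5·y_labor + 4·y_wheel time = 53.5.
→ y_labor = 7.5 and y_wheel time = 4.
Shadow price of labor = 7.5.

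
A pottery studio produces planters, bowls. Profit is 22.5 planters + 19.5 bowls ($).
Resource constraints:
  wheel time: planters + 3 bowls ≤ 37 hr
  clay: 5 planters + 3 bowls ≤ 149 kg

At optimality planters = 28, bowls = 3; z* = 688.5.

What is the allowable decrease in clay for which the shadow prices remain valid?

Binding constraints: wheel time, clay. The basis is B = [[1,3],[5,3]] with det -12.
Per unit decrease in clay, x* moves by d = (-0.25, 0.0833).
The basis stays optimal until planters reaches 0; allowable decrease = 112 kg.

112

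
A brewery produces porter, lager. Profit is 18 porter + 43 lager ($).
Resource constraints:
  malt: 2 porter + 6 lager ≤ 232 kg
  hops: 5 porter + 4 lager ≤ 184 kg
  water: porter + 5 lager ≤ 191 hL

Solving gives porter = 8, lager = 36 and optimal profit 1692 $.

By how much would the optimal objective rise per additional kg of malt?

6.5

At the optimum: malt uses 232 of 232 (binding); hops uses 184 of 184 (binding); water uses 188 of 191 (slack = 3).
By complementary slackness, y = 0 for the non-binding constraint.
Dual feasibility on the basic columns requires 2·y_malt + 5·y_hops = 18, 6·y_malt + 4·y_hops = 43.
This yields shadow prices y_malt = 6.5, y_hops = 1.
Shadow price of malt = 6.5.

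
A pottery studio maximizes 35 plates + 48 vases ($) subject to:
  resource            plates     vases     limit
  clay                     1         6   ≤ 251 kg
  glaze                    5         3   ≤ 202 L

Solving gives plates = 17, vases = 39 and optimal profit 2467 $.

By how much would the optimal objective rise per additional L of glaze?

6

At the optimum: clay uses 251 of 251 (binding); glaze uses 202 of 202 (binding).
The binding rows give the dual system: 1·y_clay + 5·y_glaze = 35 and 6·y_clay + 3·y_glaze = 48.
Solving: y_clay = 5, y_glaze = 6.
Shadow price of glaze = 6.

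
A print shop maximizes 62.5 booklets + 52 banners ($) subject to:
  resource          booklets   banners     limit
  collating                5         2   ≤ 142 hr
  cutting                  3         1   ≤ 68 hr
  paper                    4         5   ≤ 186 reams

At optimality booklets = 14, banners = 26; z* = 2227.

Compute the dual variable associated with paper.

At the optimum: collating uses 122 of 142 (slack = 20); cutting uses 68 of 68 (binding); paper uses 186 of 186 (binding).
By complementary slackness, y = 0 for the non-binding constraint.
Dual feasibility on the basic columns requires 3·y_cutting + 4·y_paper = 62.5, 1·y_cutting + 5·y_paper = 52.
Solving: y_cutting = 9.5, y_paper = 8.5.
Shadow price of paper = 8.5.

8.5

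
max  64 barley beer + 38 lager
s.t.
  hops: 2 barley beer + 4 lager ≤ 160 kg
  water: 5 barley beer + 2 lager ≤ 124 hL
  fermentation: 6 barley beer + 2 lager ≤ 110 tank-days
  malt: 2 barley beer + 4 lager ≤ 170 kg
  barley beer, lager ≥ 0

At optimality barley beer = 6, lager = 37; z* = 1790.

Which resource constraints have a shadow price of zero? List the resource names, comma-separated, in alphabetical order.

hops: 160/160 (binding)
water: 104/124 (slack 20)
fermentation: 110/110 (binding)
malt: 160/170 (slack 10)
By complementary slackness, a constraint with positive slack has shadow price 0 → malt, water.

malt, water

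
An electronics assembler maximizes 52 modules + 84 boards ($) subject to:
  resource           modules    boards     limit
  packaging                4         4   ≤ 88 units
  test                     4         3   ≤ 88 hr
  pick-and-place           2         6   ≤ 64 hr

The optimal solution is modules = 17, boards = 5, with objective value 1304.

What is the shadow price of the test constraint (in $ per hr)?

Check each constraint at x*: packaging 88/88 (tight); test 83/88 (slack 5); pick-and-place 64/64 (tight).
By complementary slackness, y = 0 for the non-binding constraint.
Dual feasibility on the basic columns requires 4·y_packaging + 2·y_pick-and-place = 52, 4·y_packaging + 6·y_pick-and-place = 84.
→ y_packaging = 9 and y_pick-and-place = 8.
Shadow price of test = 0.

0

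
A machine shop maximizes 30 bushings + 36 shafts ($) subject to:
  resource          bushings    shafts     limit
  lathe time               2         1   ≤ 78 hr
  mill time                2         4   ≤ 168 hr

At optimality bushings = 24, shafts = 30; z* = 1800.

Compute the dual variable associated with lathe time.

At the optimum: lathe time uses 78 of 78 (binding); mill time uses 168 of 168 (binding).
Dual feasibility on the basic columns requires 2·y_lathe time + 2·y_mill time = 30, 1·y_lathe time + 4·y_mill time = 36.
This yields shadow prices y_lathe time = 8, y_mill time = 7.
Shadow price of lathe time = 8.

8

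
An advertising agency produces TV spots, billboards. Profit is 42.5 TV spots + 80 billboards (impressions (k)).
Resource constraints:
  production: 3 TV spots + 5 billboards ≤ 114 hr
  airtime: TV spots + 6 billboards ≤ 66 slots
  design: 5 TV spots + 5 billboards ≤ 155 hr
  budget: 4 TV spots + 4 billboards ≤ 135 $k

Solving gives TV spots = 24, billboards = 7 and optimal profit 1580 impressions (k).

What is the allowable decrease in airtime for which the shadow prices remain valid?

Binding constraints: airtime, design. The basis is B = [[1,6],[5,5]] with det -25.
Per unit decrease in airtime, x* moves by d = (0.2, -0.2).
The basis stays optimal until billboards reaches 0; allowable decrease = 35 slots.

35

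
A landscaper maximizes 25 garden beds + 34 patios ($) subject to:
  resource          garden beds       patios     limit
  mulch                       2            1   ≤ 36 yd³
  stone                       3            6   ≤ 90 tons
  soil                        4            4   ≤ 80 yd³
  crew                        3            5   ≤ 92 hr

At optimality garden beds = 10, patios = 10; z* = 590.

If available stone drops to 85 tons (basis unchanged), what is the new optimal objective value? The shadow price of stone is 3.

Δb = -5, so new z* = 590 + (3)·(-5) = 590 − 15 = 575.

575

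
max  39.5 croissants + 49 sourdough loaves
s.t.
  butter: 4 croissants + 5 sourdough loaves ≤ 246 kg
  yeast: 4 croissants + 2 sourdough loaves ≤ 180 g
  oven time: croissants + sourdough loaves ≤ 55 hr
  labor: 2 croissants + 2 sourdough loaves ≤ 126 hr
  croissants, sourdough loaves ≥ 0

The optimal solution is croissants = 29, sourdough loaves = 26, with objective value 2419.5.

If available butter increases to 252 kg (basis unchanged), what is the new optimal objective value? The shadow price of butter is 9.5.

Δb = 6, so new z* = 2419.5 + (9.5)·(6) = 2419.5 + 57 = 2476.5.

2476.5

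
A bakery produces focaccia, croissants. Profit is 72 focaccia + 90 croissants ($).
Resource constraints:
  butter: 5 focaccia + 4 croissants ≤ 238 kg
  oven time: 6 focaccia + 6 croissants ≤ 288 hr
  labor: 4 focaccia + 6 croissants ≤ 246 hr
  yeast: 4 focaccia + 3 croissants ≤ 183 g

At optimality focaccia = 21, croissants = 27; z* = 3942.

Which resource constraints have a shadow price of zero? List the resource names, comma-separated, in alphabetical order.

butter: 213/238 (slack 25)
oven time: 288/288 (binding)
labor: 246/246 (binding)
yeast: 165/183 (slack 18)
By complementary slackness, a constraint with positive slack has shadow price 0 → butter, yeast.

butter, yeast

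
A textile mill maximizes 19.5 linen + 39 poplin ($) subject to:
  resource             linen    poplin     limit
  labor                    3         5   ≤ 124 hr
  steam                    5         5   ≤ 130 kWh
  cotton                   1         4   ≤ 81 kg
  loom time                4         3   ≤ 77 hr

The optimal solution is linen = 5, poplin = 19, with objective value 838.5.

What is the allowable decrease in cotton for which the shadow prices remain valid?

Binding constraints: cotton, loom time. The basis is B = [[1,4],[4,3]] with det -13.
Per unit decrease in cotton, x* moves by d = (0.2308, -0.3077).
The basis stays optimal until poplin reaches 0; allowable decrease = 61.75 kg.

61.75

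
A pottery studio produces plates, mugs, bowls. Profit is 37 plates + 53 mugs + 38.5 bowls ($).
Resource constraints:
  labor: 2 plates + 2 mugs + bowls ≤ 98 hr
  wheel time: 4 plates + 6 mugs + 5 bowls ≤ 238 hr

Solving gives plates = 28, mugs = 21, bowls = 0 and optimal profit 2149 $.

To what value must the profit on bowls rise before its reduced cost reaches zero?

At the optimum: labor uses 98 of 98 (binding); wheel time uses 238 of 238 (binding).
Dual feasibility on the basic columns requires 2·y_labor + 4·y_wheel time = 37, 2·y_labor + 6·y_wheel time = 53.
This yields shadow prices y_labor = 2.5, y_wheel time = 8.
bowls enters the basis when its profit ≥ yᵀa₃ = 2.5·1 + 8·5 = 42.5.

42.5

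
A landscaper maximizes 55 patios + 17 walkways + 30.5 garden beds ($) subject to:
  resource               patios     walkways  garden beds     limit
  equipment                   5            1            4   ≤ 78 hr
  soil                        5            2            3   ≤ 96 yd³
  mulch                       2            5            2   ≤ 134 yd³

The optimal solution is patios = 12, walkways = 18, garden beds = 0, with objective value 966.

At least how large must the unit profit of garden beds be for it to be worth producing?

38

Binding: equipment and soil. Non-binding: mulch (20 unused).
By complementary slackness, y = 0 for the non-binding constraint.
The binding rows give the dual system: 5·y_equipment + 5·y_soil = 55 and 1·y_equipment + 2·y_soil = 17.
Solving: y_equipment = 5, y_soil = 6.
garden beds enters the basis when its profit ≥ yᵀa₃ = 5·4 + 6·3 = 38.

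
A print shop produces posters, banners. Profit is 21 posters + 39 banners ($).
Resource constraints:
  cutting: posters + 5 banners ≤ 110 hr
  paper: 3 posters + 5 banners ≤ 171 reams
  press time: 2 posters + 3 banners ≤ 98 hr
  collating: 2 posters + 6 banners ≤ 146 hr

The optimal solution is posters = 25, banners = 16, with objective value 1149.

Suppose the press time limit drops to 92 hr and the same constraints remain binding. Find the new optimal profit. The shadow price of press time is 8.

1101

Δb = -6, so new z* = 1149 + (8)·(-6) = 1149 − 48 = 1101.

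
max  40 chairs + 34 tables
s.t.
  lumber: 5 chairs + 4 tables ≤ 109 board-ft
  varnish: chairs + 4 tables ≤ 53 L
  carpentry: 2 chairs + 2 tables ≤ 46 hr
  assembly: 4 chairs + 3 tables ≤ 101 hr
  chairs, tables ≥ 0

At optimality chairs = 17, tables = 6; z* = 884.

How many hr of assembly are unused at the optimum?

assembly used = 4·17 + 3·6 = 86; slack = 101 − 86 = 15.

15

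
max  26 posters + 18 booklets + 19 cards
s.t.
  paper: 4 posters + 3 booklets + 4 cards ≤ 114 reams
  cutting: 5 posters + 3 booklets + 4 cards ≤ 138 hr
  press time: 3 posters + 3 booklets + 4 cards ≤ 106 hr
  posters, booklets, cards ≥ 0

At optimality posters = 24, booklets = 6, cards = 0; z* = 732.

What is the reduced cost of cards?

-5

At the optimum: paper uses 114 of 114 (binding); cutting uses 138 of 138 (binding); press time uses 90 of 106 (slack = 16).
Slack constraints have shadow price 0 (complementary slackness).
The binding rows give the dual system: 4·y_paper + 5·y_cutting = 26 and 3·y_paper + 3·y_cutting = 18.
→ y_paper = 4 and y_cutting = 2.
Reduced cost of cards: c₃ − yᵀa₃ = 19 − (4·4 + 2·4) = 19 − 24 = -5.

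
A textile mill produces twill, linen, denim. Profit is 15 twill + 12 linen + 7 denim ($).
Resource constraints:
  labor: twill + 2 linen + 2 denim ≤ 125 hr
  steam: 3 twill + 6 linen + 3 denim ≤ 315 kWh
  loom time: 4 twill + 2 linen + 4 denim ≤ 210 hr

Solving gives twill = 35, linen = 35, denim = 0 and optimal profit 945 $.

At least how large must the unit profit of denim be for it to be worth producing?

15

Binding: steam and loom time. Non-binding: labor (20 unused).
By complementary slackness, y = 0 for the non-binding constraint.
The binding rows give the dual system: 3·y_steam + 4·y_loom time = 15 and 6·y_steam + 2·y_loom time = 12.
→ y_steam = 1 and y_loom time = 3.
denim enters the basis when its profit ≥ yᵀa₃ = 1·3 + 3·4 = 15.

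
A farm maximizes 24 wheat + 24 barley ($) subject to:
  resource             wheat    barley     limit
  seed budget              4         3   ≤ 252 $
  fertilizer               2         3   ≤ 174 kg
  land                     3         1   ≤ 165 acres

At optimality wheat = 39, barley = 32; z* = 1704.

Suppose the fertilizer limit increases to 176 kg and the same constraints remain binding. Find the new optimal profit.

1712

Binding: seed budget and fertilizer. Non-binding: land (16 unused).
By complementary slackness, y = 0 for the non-binding constraint.
The binding rows give the dual system: 4·y_seed budget + 2·y_fertilizer = 24 and 3·y_seed budget + 3·y_fertilizer = 24.
This yields shadow prices y_seed budget = 4, y_fertilizer = 4.
Δz = y_fertilizer·Δb = 4 × (2) = 8, so new z* = 1704 + 8 = 1712.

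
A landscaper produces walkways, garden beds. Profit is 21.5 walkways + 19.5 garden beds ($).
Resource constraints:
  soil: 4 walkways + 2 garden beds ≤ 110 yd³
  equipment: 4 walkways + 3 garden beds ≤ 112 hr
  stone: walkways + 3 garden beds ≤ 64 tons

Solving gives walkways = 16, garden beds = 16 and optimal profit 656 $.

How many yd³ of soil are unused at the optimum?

14

soil used = 4·16 + 2·16 = 96; slack = 110 − 96 = 14.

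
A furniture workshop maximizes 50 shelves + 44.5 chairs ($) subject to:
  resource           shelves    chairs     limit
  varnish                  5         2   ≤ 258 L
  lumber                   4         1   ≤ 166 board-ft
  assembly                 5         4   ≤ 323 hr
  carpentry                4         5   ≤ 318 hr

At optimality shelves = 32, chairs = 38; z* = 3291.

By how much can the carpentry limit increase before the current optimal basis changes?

Binding constraints: lumber, carpentry. The basis is B = [[4,1],[4,5]] with det 16.
Per unit increase in carpentry, x* moves by d = (-0.0625, 0.25).
The basis stays optimal until assembly becomes binding; allowable increase = 16 hr.

16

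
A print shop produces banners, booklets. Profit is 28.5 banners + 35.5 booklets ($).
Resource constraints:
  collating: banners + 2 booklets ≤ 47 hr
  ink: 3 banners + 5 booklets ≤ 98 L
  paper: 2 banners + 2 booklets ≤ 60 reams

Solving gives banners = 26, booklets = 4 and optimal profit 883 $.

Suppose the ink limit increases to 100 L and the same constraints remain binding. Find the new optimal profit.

890

Binding: ink and paper. Non-binding: collating (13 unused).
Since collating is not tight, its dual is 0.
Dual feasibility on the basic columns requires 3·y_ink + 2·y_paper = 28.5, 5·y_ink + 2·y_paper = 35.5.
This yields shadow prices y_ink = 3.5, y_paper = 9.
Δz = y_ink·Δb = 3.5 × (2) = 7, so new z* = 883 + 7 = 890.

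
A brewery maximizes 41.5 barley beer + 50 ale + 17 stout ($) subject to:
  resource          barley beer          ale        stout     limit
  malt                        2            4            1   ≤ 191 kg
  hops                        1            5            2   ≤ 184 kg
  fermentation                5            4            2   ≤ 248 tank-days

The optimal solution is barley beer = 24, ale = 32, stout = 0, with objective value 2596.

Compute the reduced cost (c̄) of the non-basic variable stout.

Check each constraint at x*: malt 176/191 (slack 15); hops 184/184 (tight); fermentation 248/248 (tight).
By complementary slackness, y = 0 for the non-binding constraint.
Dual feasibility on the basic columns requires 1·y_hops + 5·y_fermentation = 41.5, 5·y_hops + 4·y_fermentation = 50.
Solving: y_hops = 4, y_fermentation = 7.5.
Reduced cost of stout: c₃ − yᵀa₃ = 17 − (4·2 + 7.5·2) = 17 − 23 = -6.

-6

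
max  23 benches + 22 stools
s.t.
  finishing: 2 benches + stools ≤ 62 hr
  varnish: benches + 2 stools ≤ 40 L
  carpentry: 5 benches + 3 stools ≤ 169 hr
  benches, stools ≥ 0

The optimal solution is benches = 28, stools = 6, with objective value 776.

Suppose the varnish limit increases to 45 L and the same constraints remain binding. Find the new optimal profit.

Check each constraint at x*: finishing 62/62 (tight); varnish 40/40 (tight); carpentry 158/169 (slack 11).
By complementary slackness, y = 0 for the non-binding constraint.
The binding rows give the dual system: 2·y_finishing + 1·y_varnish = 23 and 1·y_finishing + 2·y_varnish = 22.
→ y_finishing = 8 and y_varnish = 7.
Δz = y_varnish·Δb = 7 × (5) = 35, so new z* = 776 + 35 = 811.

811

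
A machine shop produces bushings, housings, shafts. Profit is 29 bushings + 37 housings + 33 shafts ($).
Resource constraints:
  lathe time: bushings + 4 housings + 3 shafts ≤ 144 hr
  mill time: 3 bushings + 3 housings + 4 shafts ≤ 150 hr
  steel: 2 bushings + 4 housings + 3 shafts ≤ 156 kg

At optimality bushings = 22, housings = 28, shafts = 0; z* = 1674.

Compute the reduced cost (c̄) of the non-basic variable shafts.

Check each constraint at x*: lathe time 134/144 (slack 10); mill time 150/150 (tight); steel 156/156 (tight).
Slack constraints have shadow price 0 (complementary slackness).
Dual feasibility on the basic columns requires 3·y_mill time + 2·y_steel = 29, 3·y_mill time + 4·y_steel = 37.
This yields shadow prices y_mill time = 7, y_steel = 4.
Reduced cost of shafts: c₃ − yᵀa₃ = 33 − (7·4 + 4·3) = 33 − 40 = -7.

-7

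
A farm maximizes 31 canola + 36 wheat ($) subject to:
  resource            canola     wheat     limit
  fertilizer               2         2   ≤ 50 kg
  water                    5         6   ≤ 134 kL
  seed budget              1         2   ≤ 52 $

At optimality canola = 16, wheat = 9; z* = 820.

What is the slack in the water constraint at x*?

0

water used = 5·16 + 6·9 = 134; slack = 134 − 134 = 0.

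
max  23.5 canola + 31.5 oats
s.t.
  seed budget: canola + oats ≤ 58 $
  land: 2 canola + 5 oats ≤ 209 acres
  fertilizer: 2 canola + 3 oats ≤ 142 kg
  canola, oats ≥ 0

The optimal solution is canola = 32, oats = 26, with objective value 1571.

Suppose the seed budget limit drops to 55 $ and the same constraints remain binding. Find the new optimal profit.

Binding: seed budget and fertilizer. Non-binding: land (15 unused).
Since land is not tight, its dual is 0.
The binding rows give the dual system: 1·y_seed budget + 2·y_fertilizer = 23.5 and 1·y_seed budget + 3·y_fertilizer = 31.5.
Solving: y_seed budget = 7.5, y_fertilizer = 8.
Δz = y_seed budget·Δb = 7.5 × (-3) = -22.5, so new z* = 1571 − 22.5 = 1548.5.

1548.5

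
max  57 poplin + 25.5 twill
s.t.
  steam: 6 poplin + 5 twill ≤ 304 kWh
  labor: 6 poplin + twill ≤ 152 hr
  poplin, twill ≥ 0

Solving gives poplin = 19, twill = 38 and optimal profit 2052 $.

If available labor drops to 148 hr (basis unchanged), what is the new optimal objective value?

2030

Check each constraint at x*: steam 304/304 (tight); labor 152/152 (tight).
From A_Bᵀ y = c: 6·y_steam + 6·y_labor = 57; 5·y_steam + 1·y_labor = 25.5.
→ y_steam = 4 and y_labor = 5.5.
Δz = y_labor·Δb = 5.5 × (-4) = -22, so new z* = 2052 − 22 = 2030.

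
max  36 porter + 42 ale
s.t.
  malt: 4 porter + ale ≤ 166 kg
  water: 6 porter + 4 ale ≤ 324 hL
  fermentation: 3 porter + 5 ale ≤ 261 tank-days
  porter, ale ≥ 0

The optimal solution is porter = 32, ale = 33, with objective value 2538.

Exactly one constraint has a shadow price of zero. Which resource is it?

malt

malt: 161/166 (slack 5)
water: 324/324 (binding)
fermentation: 261/261 (binding)
By complementary slackness, a constraint with positive slack has shadow price 0 → malt.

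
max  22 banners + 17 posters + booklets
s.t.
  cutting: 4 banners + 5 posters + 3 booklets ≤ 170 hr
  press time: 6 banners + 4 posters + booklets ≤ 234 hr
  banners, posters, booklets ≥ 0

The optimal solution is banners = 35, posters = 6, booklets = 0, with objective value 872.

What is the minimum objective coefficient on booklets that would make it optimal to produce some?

Both cutting and press time are binding at x*.
Dual feasibility on the basic columns requires 4·y_cutting + 6·y_press time = 22, 5·y_cutting + 4·y_press time = 17.
This yields shadow prices y_cutting = 1, y_press time = 3.
booklets enters the basis when its profit ≥ yᵀa₃ = 1·3 + 3·1 = 6.

6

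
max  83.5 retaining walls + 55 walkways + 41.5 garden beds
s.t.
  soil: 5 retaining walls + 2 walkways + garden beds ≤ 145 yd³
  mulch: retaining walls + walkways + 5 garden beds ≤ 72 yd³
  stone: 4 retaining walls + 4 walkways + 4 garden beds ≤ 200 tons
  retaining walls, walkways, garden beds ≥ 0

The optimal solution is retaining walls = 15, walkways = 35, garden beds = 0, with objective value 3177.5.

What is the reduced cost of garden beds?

Check each constraint at x*: soil 145/145 (tight); mulch 50/72 (slack 22); stone 200/200 (tight).
Slack constraints have shadow price 0 (complementary slackness).
The binding rows give the dual system: 5·y_soil + 4·y_stone = 83.5 and 2·y_soil + 4·y_stone = 55.
Solving: y_soil = 9.5, y_stone = 9.
Reduced cost of garden beds: c₃ − yᵀa₃ = 41.5 − (9.5·1 + 9·4) = 41.5 − 45.5 = -4.

-4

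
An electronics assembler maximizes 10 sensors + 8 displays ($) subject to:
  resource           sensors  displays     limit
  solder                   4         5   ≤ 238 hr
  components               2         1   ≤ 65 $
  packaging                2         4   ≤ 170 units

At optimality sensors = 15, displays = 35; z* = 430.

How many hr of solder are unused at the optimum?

solder used = 4·15 + 5·35 = 235; slack = 238 − 235 = 3.

3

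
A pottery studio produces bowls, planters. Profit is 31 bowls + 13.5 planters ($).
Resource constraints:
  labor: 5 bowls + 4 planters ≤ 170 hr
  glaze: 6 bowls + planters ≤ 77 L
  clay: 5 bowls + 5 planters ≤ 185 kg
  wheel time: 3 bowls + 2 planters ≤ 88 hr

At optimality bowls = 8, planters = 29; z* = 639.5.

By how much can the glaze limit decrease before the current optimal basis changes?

Binding constraints: glaze, clay. The basis is B = [[6,1],[5,5]] with det 25.
Per unit decrease in glaze, x* moves by d = (-0.2, 0.2).
The basis stays optimal until bowls reaches 0; allowable decrease = 40 L.

40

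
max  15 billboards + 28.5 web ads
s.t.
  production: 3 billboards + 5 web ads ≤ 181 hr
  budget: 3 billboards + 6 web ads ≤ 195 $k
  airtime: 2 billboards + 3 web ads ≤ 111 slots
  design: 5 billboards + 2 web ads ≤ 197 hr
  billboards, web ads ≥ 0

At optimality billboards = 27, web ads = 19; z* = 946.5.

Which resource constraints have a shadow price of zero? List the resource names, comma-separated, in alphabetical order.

production: 176/181 (slack 5)
budget: 195/195 (binding)
airtime: 111/111 (binding)
design: 173/197 (slack 24)
By complementary slackness, a constraint with positive slack has shadow price 0 → design, production.

design, production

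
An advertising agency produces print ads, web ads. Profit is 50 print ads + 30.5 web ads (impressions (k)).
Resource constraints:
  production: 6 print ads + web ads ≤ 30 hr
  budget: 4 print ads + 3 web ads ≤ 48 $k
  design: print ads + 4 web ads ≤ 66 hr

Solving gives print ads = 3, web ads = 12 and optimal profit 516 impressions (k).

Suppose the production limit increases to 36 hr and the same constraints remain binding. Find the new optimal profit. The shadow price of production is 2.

Δb = 6, so new z* = 516 + (2)·(6) = 516 + 12 = 528.

528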